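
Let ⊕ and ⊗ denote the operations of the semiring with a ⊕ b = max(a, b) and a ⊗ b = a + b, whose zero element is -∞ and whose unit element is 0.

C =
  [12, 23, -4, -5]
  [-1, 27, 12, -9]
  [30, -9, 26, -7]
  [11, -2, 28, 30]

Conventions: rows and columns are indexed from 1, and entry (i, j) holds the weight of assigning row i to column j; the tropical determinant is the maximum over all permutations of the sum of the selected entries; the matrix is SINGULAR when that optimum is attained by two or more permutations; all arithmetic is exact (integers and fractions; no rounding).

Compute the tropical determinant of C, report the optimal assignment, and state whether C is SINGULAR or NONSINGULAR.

σ = (1, 2, 3, 4): 12 + 27 + 26 + 30 = 95
σ = (1, 2, 4, 3): 12 + 27 + (-7) + 28 = 60
σ = (1, 3, 2, 4): 12 + 12 + (-9) + 30 = 45
σ = (1, 3, 4, 2): 12 + 12 + (-7) + (-2) = 15
σ = (1, 4, 2, 3): 12 + (-9) + (-9) + 28 = 22
σ = (1, 4, 3, 2): 12 + (-9) + 26 + (-2) = 27
σ = (2, 1, 3, 4): 23 + (-1) + 26 + 30 = 78
σ = (2, 1, 4, 3): 23 + (-1) + (-7) + 28 = 43
σ = (2, 3, 1, 4): 23 + 12 + 30 + 30 = 95
σ = (2, 3, 4, 1): 23 + 12 + (-7) + 11 = 39
σ = (2, 4, 1, 3): 23 + (-9) + 30 + 28 = 72
σ = (2, 4, 3, 1): 23 + (-9) + 26 + 11 = 51
σ = (3, 1, 2, 4): (-4) + (-1) + (-9) + 30 = 16
σ = (3, 1, 4, 2): (-4) + (-1) + (-7) + (-2) = -14
σ = (3, 2, 1, 4): (-4) + 27 + 30 + 30 = 83
σ = (3, 2, 4, 1): (-4) + 27 + (-7) + 11 = 27
σ = (3, 4, 1, 2): (-4) + (-9) + 30 + (-2) = 15
σ = (3, 4, 2, 1): (-4) + (-9) + (-9) + 11 = -11
σ = (4, 1, 2, 3): (-5) + (-1) + (-9) + 28 = 13
σ = (4, 1, 3, 2): (-5) + (-1) + 26 + (-2) = 18
σ = (4, 2, 1, 3): (-5) + 27 + 30 + 28 = 80
σ = (4, 2, 3, 1): (-5) + 27 + 26 + 11 = 59
σ = (4, 3, 1, 2): (-5) + 12 + 30 + (-2) = 35
σ = (4, 3, 2, 1): (-5) + 12 + (-9) + 11 = 9
Optimal value attained by: σ = (1, 2, 3, 4).
Answer: det⊕(C) = 95; verdict: SINGULAR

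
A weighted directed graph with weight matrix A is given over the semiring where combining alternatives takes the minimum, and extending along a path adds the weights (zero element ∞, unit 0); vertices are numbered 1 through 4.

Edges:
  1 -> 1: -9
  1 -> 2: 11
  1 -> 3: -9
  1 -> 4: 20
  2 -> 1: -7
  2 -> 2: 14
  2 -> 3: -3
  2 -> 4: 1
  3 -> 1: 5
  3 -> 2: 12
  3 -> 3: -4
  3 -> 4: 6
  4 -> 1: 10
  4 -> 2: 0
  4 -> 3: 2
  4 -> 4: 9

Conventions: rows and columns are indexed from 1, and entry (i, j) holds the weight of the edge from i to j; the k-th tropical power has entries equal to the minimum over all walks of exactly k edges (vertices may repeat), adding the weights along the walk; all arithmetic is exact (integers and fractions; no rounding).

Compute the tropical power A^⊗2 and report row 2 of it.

A^⊗2:
  [-18, 2, -18, -3]
  [-16, 1, -16, 3]
  [-4, 6, -8, 2]
  [-7, 9, -3, 1]
Answer: row 2 of A^⊗2 = [-16, 1, -16, 3]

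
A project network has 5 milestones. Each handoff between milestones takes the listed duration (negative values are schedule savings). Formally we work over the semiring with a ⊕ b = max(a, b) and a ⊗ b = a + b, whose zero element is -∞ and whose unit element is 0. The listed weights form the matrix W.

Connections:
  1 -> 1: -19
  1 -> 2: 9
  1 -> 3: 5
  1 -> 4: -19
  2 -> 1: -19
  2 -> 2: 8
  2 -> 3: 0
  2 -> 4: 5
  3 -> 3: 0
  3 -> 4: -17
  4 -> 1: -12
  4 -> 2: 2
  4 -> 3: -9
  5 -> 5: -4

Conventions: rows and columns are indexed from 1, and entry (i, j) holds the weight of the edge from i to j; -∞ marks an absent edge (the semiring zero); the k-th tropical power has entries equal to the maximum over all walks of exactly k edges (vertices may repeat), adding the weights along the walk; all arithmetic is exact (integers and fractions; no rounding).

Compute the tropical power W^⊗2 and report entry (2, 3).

W^⊗2:
  [-10, 17, 9, 14, -∞]
  [-7, 16, 8, 13, -∞]
  [-29, -15, 0, -17, -∞]
  [-17, 10, 2, 7, -∞]
  [-∞, -∞, -∞, -∞, -8]
Key observation: the optimum is the walk 2->2->3, with weight 8 + 0 = 8.
Optimal value attained by: walk 2->2->3.
Answer: (W^⊗2)[2][3] = 8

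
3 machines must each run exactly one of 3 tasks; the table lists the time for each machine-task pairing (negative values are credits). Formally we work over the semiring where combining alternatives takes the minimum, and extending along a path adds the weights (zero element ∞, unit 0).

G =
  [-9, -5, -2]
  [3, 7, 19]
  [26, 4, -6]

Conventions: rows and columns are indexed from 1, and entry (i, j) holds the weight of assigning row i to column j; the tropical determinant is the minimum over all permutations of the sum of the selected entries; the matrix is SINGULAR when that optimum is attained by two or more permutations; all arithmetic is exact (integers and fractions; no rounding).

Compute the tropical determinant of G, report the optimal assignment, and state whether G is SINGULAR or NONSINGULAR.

σ = (1, 2, 3): (-9) + 7 + (-6) = -8
σ = (1, 3, 2): (-9) + 19 + 4 = 14
σ = (2, 1, 3): (-5) + 3 + (-6) = -8
σ = (2, 3, 1): (-5) + 19 + 26 = 40
σ = (3, 1, 2): (-2) + 3 + 4 = 5
σ = (3, 2, 1): (-2) + 7 + 26 = 31
Optimal value attained by: σ = (1, 2, 3).
Answer: det⊕(G) = -8; verdict: SINGULAR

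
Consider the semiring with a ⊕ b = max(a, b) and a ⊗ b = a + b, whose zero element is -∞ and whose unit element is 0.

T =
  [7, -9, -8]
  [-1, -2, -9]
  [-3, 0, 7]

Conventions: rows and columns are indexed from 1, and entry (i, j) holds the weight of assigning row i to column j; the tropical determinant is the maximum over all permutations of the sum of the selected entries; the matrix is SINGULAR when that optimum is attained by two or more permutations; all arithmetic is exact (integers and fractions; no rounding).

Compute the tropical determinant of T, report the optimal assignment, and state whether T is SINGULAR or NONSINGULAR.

σ = (1, 2, 3): 7 + (-2) + 7 = 12
σ = (1, 3, 2): 7 + (-9) + 0 = -2
σ = (2, 1, 3): (-9) + (-1) + 7 = -3
σ = (2, 3, 1): (-9) + (-9) + (-3) = -21
σ = (3, 1, 2): (-8) + (-1) + 0 = -9
σ = (3, 2, 1): (-8) + (-2) + (-3) = -13
Optimal value attained by: σ = (1, 2, 3).
Answer: det⊕(T) = 12; verdict: NONSINGULAR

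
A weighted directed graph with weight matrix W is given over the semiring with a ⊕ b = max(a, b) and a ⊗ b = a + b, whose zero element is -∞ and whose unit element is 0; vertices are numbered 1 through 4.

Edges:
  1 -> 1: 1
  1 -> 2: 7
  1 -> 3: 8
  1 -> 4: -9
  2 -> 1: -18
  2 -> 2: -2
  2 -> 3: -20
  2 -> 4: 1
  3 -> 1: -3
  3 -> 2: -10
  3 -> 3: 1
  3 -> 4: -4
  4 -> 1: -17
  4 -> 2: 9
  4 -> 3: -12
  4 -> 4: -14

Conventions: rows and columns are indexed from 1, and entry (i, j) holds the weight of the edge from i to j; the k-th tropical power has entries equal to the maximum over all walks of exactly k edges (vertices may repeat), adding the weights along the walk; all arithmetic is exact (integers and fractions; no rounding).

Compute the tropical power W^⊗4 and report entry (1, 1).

W^⊗2:
  [5, 8, 9, 8]
  [-16, 10, -10, -1]
  [-2, 5, 5, -3]
  [-9, 7, -9, 10]
W^⊗3:
  [6, 17, 13, 9]
  [-8, 8, -8, 11]
  [2, 6, 6, 6]
  [-7, 19, -1, 8]
W^⊗4:
  [10, 18, 14, 18]
  [-6, 20, 0, 9]
  [3, 15, 10, 7]
  [1, 17, 1, 20]
Key observation: the optimum is the walk 1->3->1->3->1, with weight 8 + (-3) + 8 + (-3) = 10.
Optimal value attained by: walk 1->3->1->3->1.
Answer: (W^⊗4)[1][1] = 10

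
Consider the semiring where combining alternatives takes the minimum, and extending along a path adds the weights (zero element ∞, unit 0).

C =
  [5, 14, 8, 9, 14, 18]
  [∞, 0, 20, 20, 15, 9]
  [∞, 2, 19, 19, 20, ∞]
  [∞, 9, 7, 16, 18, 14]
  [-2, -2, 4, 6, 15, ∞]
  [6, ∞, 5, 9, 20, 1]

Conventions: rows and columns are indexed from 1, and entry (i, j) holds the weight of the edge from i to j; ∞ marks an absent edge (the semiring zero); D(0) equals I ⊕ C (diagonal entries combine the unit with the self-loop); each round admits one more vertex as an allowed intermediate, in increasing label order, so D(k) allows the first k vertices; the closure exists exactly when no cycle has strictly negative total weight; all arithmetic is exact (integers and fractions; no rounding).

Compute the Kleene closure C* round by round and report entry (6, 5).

D(0):
  [0, 14, 8, 9, 14, 18]
  [∞, 0, 20, 20, 15, 9]
  [∞, 2, 0, 19, 20, ∞]
  [∞, 9, 7, 0, 18, 14]
  [-2, -2, 4, 6, 0, ∞]
  [6, ∞, 5, 9, 20, 0]
D(1):
  [0, 14, 8, 9, 14, 18]
  [∞, 0, 20, 20, 15, 9]
  [∞, 2, 0, 19, 20, ∞]
  [∞, 9, 7, 0, 18, 14]
  [-2, -2, 4, 6, 0, 16]
  [6, 20, 5, 9, 20, 0]
D(2):
  [0, 14, 8, 9, 14, 18]
  [∞, 0, 20, 20, 15, 9]
  [∞, 2, 0, 19, 17, 11]
  [∞, 9, 7, 0, 18, 14]
  [-2, -2, 4, 6, 0, 7]
  [6, 20, 5, 9, 20, 0]
D(3):
  [0, 10, 8, 9, 14, 18]
  [∞, 0, 20, 20, 15, 9]
  [∞, 2, 0, 19, 17, 11]
  [∞, 9, 7, 0, 18, 14]
  [-2, -2, 4, 6, 0, 7]
  [6, 7, 5, 9, 20, 0]
D(4):
  [0, 10, 8, 9, 14, 18]
  [∞, 0, 20, 20, 15, 9]
  [∞, 2, 0, 19, 17, 11]
  [∞, 9, 7, 0, 18, 14]
  [-2, -2, 4, 6, 0, 7]
  [6, 7, 5, 9, 20, 0]
D(5):
  [0, 10, 8, 9, 14, 18]
  [13, 0, 19, 20, 15, 9]
  [15, 2, 0, 19, 17, 11]
  [16, 9, 7, 0, 18, 14]
  [-2, -2, 4, 6, 0, 7]
  [6, 7, 5, 9, 20, 0]
D(6):
  [0, 10, 8, 9, 14, 18]
  [13, 0, 14, 18, 15, 9]
  [15, 2, 0, 19, 17, 11]
  [16, 9, 7, 0, 18, 14]
  [-2, -2, 4, 6, 0, 7]
  [6, 7, 5, 9, 20, 0]
Answer: C*[6][5] = 20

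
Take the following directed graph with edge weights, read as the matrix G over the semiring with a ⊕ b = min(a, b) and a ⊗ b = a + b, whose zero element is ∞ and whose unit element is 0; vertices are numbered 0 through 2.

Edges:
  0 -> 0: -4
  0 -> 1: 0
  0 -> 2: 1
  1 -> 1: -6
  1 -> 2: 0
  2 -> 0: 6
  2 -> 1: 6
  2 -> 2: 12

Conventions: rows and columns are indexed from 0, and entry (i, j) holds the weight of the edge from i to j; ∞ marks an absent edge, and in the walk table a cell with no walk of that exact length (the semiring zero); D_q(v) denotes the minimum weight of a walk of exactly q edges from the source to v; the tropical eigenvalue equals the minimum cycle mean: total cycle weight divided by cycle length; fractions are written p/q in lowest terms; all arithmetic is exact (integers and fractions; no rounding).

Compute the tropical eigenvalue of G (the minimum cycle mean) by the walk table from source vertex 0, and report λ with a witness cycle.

q=0: [0, ∞, ∞]
q=1: [-4, 0, 1]
q=2: [-8, -6, -3]
q=3: [-12, -12, -7]
Optimal cycle mean attained by: cycle 1->1, total (-6), length 1.
Answer: λ = -6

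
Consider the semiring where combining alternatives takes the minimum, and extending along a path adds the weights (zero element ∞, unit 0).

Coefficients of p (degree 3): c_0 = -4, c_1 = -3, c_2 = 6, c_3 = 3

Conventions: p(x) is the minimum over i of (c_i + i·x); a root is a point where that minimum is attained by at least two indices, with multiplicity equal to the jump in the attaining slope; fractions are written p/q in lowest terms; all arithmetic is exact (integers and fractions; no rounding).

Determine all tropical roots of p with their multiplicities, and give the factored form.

hull edge (i=0, c=-4) to (i=1, c=-3): slope 1, span 1
hull edge (i=1, c=-3) to (i=3, c=3): slope 3, span 2
Factored form: p(x) = 3 ⊗ (x ⊕ (-3)) ⊗ (x ⊕ (-3)) ⊗ (x ⊕ (-1))
Answer: roots = -3 (mult 2), -1 (mult 1)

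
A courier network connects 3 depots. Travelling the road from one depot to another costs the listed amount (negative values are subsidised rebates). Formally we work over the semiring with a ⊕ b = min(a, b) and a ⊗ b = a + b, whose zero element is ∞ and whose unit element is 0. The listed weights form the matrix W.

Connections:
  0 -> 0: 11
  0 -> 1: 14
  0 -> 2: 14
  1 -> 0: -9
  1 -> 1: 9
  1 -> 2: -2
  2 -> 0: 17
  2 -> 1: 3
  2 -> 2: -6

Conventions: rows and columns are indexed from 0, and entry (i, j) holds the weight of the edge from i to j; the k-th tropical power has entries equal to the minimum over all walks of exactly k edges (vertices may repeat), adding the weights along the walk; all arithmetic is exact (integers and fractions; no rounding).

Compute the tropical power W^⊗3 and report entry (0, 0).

W^⊗2:
  [5, 17, 8]
  [0, 1, -8]
  [-6, -3, -12]
W^⊗3:
  [8, 11, 2]
  [-8, -5, -14]
  [-12, -9, -18]
Key observation: the optimum is the walk 0->2->1->0, with weight 14 + 3 + (-9) = 8.
Optimal value attained by: walk 0->2->1->0.
Answer: (W^⊗3)[0][0] = 8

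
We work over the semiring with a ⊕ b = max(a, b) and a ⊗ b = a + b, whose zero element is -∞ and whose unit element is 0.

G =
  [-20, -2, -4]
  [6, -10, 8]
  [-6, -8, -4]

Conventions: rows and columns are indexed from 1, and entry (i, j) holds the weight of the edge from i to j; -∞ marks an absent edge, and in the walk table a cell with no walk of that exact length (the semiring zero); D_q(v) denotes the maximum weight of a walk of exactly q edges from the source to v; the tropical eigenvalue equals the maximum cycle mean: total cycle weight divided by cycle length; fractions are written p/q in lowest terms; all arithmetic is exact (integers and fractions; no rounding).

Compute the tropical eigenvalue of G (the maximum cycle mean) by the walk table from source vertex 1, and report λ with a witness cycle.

q=0: [0, -∞, -∞]
q=1: [-20, -2, -4]
q=2: [4, -12, 6]
q=3: [0, 2, 2]
Optimal cycle mean attained by: cycle 1->2->1, total (-2) + 6, length 2.
Answer: λ = 2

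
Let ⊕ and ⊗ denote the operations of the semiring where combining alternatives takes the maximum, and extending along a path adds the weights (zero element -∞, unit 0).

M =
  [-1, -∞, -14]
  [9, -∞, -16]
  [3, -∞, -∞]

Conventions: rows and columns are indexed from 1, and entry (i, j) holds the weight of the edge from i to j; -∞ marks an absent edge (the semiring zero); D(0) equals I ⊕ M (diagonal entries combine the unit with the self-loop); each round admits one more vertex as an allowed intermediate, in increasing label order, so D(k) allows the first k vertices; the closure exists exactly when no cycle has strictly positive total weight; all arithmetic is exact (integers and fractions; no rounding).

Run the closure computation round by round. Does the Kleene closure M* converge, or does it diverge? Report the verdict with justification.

D(0):
  [0, -∞, -14]
  [9, 0, -16]
  [3, -∞, 0]
D(1):
  [0, -∞, -14]
  [9, 0, -5]
  [3, -∞, 0]
D(2):
  [0, -∞, -14]
  [9, 0, -5]
  [3, -∞, 0]
D(3):
  [0, -∞, -14]
  [9, 0, -5]
  [3, -∞, 0]
Key observation: every diagonal entry stays at the unit through all rounds, so no improving cycle exists.
Answer: CONVERGES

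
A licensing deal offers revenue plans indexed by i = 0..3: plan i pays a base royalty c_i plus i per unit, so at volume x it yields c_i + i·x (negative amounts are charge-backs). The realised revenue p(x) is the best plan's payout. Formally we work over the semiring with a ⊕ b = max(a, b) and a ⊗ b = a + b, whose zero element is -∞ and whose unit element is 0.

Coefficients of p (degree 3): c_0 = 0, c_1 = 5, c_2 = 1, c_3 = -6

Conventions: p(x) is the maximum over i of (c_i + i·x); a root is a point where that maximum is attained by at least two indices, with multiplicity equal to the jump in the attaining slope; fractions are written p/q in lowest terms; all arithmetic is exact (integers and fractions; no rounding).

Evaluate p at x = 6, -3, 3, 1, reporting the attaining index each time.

p(6) = max(0+0·6=0, 5+1·6=11, 1+2·6=13, -6+3·6=12) = 13 (attained by i=2)
p(-3) = max(0+0·(-3)=0, 5+1·(-3)=2, 1+2·(-3)=-5, -6+3·(-3)=-15) = 2 (attained by i=1)
p(3) = max(0+0·3=0, 5+1·3=8, 1+2·3=7, -6+3·3=3) = 8 (attained by i=1)
p(1) = max(0+0·1=0, 5+1·1=6, 1+2·1=3, -6+3·1=-3) = 6 (attained by i=1)
Answer: p(6) = 13; p(-3) = 2; p(3) = 8; p(1) = 6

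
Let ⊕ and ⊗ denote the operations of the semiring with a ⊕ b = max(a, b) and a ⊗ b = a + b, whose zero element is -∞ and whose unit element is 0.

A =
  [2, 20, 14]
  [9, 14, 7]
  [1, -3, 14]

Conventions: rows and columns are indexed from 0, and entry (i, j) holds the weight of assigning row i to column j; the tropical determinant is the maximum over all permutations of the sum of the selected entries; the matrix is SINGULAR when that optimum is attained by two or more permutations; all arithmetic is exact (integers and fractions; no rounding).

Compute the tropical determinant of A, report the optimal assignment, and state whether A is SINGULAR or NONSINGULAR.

σ = (0, 1, 2): 2 + 14 + 14 = 30
σ = (0, 2, 1): 2 + 7 + (-3) = 6
σ = (1, 0, 2): 20 + 9 + 14 = 43
σ = (1, 2, 0): 20 + 7 + 1 = 28
σ = (2, 0, 1): 14 + 9 + (-3) = 20
σ = (2, 1, 0): 14 + 14 + 1 = 29
Optimal value attained by: σ = (1, 0, 2).
Answer: det⊕(A) = 43; verdict: NONSINGULAR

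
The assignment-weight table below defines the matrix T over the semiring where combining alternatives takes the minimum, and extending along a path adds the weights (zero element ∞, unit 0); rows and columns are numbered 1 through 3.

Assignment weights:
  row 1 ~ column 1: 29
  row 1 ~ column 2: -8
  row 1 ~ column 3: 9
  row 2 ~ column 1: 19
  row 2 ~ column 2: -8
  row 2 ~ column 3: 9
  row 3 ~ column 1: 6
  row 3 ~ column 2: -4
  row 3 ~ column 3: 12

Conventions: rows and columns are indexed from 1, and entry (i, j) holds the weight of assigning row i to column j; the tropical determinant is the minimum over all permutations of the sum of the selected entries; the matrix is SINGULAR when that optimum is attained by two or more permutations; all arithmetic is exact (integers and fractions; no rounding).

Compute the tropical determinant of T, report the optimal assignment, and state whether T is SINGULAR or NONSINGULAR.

σ = (1, 2, 3): 29 + (-8) + 12 = 33
σ = (1, 3, 2): 29 + 9 + (-4) = 34
σ = (2, 1, 3): (-8) + 19 + 12 = 23
σ = (2, 3, 1): (-8) + 9 + 6 = 7
σ = (3, 1, 2): 9 + 19 + (-4) = 24
σ = (3, 2, 1): 9 + (-8) + 6 = 7
Optimal value attained by: σ = (2, 3, 1).
Answer: det⊕(T) = 7; verdict: SINGULAR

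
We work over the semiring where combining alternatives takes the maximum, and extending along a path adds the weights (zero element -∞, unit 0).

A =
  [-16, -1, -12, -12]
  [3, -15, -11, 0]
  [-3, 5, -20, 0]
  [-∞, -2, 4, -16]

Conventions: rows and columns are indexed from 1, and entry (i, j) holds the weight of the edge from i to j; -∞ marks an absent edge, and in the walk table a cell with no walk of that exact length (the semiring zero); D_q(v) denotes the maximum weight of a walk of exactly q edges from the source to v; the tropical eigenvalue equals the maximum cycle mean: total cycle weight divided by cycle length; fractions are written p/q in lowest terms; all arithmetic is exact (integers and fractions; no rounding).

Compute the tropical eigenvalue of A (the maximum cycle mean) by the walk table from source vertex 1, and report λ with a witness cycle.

q=0: [0, -∞, -∞, -∞]
q=1: [-16, -1, -12, -12]
q=2: [2, -7, -8, -1]
q=3: [-4, 1, 3, -7]
q=4: [4, 8, -3, 3]
Optimal cycle mean attained by: cycle 2->4->3->2, total 0 + 4 + 5, length 3.
Answer: λ = 3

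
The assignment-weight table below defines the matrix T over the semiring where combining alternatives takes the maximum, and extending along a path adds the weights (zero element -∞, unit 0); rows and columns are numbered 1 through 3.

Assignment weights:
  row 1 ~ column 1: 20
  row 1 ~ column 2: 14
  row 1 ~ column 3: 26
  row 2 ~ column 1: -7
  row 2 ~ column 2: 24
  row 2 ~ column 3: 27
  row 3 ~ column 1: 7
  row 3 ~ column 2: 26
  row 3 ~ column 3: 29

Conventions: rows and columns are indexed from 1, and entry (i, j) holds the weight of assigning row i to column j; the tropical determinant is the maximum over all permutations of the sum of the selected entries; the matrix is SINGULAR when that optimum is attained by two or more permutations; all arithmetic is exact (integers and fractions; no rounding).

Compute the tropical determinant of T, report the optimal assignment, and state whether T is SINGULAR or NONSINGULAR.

σ = (1, 2, 3): 20 + 24 + 29 = 73
σ = (1, 3, 2): 20 + 27 + 26 = 73
σ = (2, 1, 3): 14 + (-7) + 29 = 36
σ = (2, 3, 1): 14 + 27 + 7 = 48
σ = (3, 1, 2): 26 + (-7) + 26 = 45
σ = (3, 2, 1): 26 + 24 + 7 = 57
Optimal value attained by: σ = (1, 2, 3).
Answer: det⊕(T) = 73; verdict: SINGULAR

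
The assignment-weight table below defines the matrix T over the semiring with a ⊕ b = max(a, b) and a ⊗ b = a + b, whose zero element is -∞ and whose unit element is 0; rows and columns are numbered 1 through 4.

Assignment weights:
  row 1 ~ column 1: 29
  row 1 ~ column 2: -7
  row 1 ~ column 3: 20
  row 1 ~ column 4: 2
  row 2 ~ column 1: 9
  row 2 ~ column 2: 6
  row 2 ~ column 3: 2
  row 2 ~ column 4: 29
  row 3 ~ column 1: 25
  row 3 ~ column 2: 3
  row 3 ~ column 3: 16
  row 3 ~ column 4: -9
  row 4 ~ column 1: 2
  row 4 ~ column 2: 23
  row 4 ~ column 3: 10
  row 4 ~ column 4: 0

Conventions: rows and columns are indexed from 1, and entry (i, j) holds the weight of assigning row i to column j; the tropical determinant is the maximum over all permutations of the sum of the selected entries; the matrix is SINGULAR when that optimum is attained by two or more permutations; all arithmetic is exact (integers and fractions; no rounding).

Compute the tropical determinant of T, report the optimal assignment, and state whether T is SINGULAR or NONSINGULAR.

σ = (1, 2, 3, 4): 29 + 6 + 16 + 0 = 51
σ = (1, 2, 4, 3): 29 + 6 + (-9) + 10 = 36
σ = (1, 3, 2, 4): 29 + 2 + 3 + 0 = 34
σ = (1, 3, 4, 2): 29 + 2 + (-9) + 23 = 45
σ = (1, 4, 2, 3): 29 + 29 + 3 + 10 = 71
σ = (1, 4, 3, 2): 29 + 29 + 16 + 23 = 97
σ = (2, 1, 3, 4): (-7) + 9 + 16 + 0 = 18
σ = (2, 1, 4, 3): (-7) + 9 + (-9) + 10 = 3
σ = (2, 3, 1, 4): (-7) + 2 + 25 + 0 = 20
σ = (2, 3, 4, 1): (-7) + 2 + (-9) + 2 = -12
σ = (2, 4, 1, 3): (-7) + 29 + 25 + 10 = 57
σ = (2, 4, 3, 1): (-7) + 29 + 16 + 2 = 40
σ = (3, 1, 2, 4): 20 + 9 + 3 + 0 = 32
σ = (3, 1, 4, 2): 20 + 9 + (-9) + 23 = 43
σ = (3, 2, 1, 4): 20 + 6 + 25 + 0 = 51
σ = (3, 2, 4, 1): 20 + 6 + (-9) + 2 = 19
σ = (3, 4, 1, 2): 20 + 29 + 25 + 23 = 97
σ = (3, 4, 2, 1): 20 + 29 + 3 + 2 = 54
σ = (4, 1, 2, 3): 2 + 9 + 3 + 10 = 24
σ = (4, 1, 3, 2): 2 + 9 + 16 + 23 = 50
σ = (4, 2, 1, 3): 2 + 6 + 25 + 10 = 43
σ = (4, 2, 3, 1): 2 + 6 + 16 + 2 = 26
σ = (4, 3, 1, 2): 2 + 2 + 25 + 23 = 52
σ = (4, 3, 2, 1): 2 + 2 + 3 + 2 = 9
Optimal value attained by: σ = (1, 4, 3, 2).
Answer: det⊕(T) = 97; verdict: SINGULAR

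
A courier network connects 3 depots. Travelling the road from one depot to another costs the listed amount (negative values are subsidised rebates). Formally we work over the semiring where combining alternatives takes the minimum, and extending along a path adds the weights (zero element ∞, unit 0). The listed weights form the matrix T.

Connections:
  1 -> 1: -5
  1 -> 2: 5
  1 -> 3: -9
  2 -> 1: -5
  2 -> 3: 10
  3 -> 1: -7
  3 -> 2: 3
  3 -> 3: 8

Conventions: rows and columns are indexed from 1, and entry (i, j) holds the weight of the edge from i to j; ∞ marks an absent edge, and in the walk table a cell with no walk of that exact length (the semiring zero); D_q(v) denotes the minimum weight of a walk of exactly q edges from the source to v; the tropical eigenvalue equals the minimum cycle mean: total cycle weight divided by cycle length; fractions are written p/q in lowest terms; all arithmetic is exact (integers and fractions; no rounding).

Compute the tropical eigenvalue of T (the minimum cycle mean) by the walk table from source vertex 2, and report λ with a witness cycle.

q=0: [∞, 0, ∞]
q=1: [-5, ∞, 10]
q=2: [-10, 0, -14]
q=3: [-21, -11, -19]
Optimal cycle mean attained by: cycle 1->3->1, total (-9) + (-7), length 2.
Answer: λ = -8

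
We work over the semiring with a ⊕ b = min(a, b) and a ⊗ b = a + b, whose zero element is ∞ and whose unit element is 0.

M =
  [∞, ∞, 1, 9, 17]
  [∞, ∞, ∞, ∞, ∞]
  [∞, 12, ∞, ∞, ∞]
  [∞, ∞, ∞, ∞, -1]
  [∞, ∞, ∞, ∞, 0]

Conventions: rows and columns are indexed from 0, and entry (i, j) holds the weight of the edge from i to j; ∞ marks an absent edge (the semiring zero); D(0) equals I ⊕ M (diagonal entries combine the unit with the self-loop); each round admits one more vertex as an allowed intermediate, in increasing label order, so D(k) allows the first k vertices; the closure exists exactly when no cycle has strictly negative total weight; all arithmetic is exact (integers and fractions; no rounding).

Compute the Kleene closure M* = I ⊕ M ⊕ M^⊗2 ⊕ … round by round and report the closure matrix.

D(0):
  [0, ∞, 1, 9, 17]
  [∞, 0, ∞, ∞, ∞]
  [∞, 12, 0, ∞, ∞]
  [∞, ∞, ∞, 0, -1]
  [∞, ∞, ∞, ∞, 0]
D(1):
  [0, ∞, 1, 9, 17]
  [∞, 0, ∞, ∞, ∞]
  [∞, 12, 0, ∞, ∞]
  [∞, ∞, ∞, 0, -1]
  [∞, ∞, ∞, ∞, 0]
D(2):
  [0, ∞, 1, 9, 17]
  [∞, 0, ∞, ∞, ∞]
  [∞, 12, 0, ∞, ∞]
  [∞, ∞, ∞, 0, -1]
  [∞, ∞, ∞, ∞, 0]
D(3):
  [0, 13, 1, 9, 17]
  [∞, 0, ∞, ∞, ∞]
  [∞, 12, 0, ∞, ∞]
  [∞, ∞, ∞, 0, -1]
  [∞, ∞, ∞, ∞, 0]
D(4):
  [0, 13, 1, 9, 8]
  [∞, 0, ∞, ∞, ∞]
  [∞, 12, 0, ∞, ∞]
  [∞, ∞, ∞, 0, -1]
  [∞, ∞, ∞, ∞, 0]
D(5):
  [0, 13, 1, 9, 8]
  [∞, 0, ∞, ∞, ∞]
  [∞, 12, 0, ∞, ∞]
  [∞, ∞, ∞, 0, -1]
  [∞, ∞, ∞, ∞, 0]
Answer: M* = [[0, 13, 1, 9, 8], [∞, 0, ∞, ∞, ∞], [∞, 12, 0, ∞, ∞], [∞, ∞, ∞, 0, -1], [∞, ∞, ∞, ∞, 0]]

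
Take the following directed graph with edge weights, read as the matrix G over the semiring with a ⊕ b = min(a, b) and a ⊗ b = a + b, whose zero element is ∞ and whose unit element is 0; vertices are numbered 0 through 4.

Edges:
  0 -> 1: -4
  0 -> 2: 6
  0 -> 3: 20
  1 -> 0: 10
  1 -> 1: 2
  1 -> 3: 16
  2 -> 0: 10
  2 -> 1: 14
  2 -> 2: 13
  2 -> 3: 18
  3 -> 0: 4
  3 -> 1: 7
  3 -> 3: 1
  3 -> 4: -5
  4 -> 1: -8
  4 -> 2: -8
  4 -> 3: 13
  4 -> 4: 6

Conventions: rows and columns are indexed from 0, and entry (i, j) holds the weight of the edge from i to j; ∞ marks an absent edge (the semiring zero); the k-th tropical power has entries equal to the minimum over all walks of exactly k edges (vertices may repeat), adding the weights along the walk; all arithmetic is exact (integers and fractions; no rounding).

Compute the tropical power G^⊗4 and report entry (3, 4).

G^⊗2:
  [6, -2, 19, 12, 15]
  [12, 4, 16, 17, 11]
  [22, 6, 16, 19, 13]
  [5, -13, -13, 2, -4]
  [2, -6, -2, 8, 8]
G^⊗3:
  [8, 0, 7, 13, 7]
  [14, 3, 3, 18, 12]
  [16, 5, 5, 20, 14]
  [-3, -12, -12, 3, -3]
  [4, -4, 0, 9, 3]
G^⊗4:
  [10, -1, -1, 14, 8]
  [13, 4, 4, 19, 13]
  [15, 6, 6, 21, 15]
  [-2, -11, -11, 4, -2]
  [6, -5, -5, 10, 4]
Key observation: the optimum is the walk 3->3->3->3->4, with weight 1 + 1 + 1 + (-5) = -2.
Optimal value attained by: walk 3->3->3->3->4.
Answer: (G^⊗4)[3][4] = -2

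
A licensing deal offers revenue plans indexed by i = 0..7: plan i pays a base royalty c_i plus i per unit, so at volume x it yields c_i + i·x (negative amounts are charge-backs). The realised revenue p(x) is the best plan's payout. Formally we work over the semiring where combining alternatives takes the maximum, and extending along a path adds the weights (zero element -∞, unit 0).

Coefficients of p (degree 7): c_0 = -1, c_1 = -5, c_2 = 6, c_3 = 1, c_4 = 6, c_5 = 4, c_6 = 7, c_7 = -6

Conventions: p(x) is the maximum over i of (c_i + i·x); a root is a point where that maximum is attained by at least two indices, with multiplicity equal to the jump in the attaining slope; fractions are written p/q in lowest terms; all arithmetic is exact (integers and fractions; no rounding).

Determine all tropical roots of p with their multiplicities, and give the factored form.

hull edge (i=0, c=-1) to (i=2, c=6): slope 7/2, span 2
hull edge (i=2, c=6) to (i=6, c=7): slope 1/4, span 4
hull edge (i=6, c=7) to (i=7, c=-6): slope -13, span 1
Factored form: p(x) = -6 ⊗ (x ⊕ (-7/2)) ⊗ (x ⊕ (-7/2)) ⊗ (x ⊕ (-1/4)) ⊗ (x ⊕ (-1/4)) ⊗ (x ⊕ (-1/4)) ⊗ (x ⊕ (-1/4)) ⊗ (x ⊕ 13)
Answer: roots = -7/2 (mult 2), -1/4 (mult 4), 13 (mult 1)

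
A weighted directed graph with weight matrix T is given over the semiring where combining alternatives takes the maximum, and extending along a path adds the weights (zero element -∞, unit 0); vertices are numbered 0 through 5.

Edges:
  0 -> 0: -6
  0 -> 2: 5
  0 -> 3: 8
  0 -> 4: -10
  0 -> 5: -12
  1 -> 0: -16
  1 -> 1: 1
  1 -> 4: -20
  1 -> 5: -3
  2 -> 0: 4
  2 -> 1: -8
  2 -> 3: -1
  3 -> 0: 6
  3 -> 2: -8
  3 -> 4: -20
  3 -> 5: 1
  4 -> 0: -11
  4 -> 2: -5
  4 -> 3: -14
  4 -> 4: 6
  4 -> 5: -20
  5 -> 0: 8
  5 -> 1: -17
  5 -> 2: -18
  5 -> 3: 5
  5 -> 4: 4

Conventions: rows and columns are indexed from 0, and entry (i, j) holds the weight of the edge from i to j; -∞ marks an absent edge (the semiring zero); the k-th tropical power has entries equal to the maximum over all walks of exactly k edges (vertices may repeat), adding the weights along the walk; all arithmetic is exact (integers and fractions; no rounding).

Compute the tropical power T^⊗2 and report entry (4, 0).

T^⊗2:
  [14, -3, 0, 4, -4, 9]
  [5, 2, -11, 2, 1, -2]
  [5, -7, 9, 12, -6, 0]
  [9, -16, 11, 14, 5, -6]
  [-1, -13, 1, -3, 12, -13]
  [11, -16, 13, 16, 10, 6]
Key observation: the optimum is the walk 4->2->0, with weight (-5) + 4 = -1.
Optimal value attained by: walk 4->2->0.
Answer: (T^⊗2)[4][0] = -1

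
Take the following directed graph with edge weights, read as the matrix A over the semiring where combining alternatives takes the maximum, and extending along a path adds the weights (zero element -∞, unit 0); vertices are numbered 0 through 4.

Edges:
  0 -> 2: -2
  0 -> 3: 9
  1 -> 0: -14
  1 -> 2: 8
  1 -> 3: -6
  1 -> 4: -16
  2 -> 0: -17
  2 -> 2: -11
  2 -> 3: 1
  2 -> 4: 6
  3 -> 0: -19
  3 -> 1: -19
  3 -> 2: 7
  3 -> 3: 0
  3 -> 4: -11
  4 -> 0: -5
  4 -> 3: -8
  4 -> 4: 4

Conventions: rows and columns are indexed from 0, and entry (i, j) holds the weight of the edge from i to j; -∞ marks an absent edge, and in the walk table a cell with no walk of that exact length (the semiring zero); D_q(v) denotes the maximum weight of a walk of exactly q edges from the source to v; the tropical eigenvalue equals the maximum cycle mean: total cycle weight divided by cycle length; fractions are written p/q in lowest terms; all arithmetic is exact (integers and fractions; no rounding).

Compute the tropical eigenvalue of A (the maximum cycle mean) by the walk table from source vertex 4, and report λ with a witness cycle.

q=0: [-∞, -∞, -∞, -∞, 0]
q=1: [-5, -∞, -∞, -8, 4]
q=2: [-1, -27, -1, 4, 8]
q=3: [3, -15, 11, 8, 12]
q=4: [7, -11, 15, 12, 17]
q=5: [12, -7, 19, 16, 21]
Optimal cycle mean attained by: cycle 0->3->2->4->0, total 9 + 7 + 6 + (-5), length 4.
Answer: λ = 17/4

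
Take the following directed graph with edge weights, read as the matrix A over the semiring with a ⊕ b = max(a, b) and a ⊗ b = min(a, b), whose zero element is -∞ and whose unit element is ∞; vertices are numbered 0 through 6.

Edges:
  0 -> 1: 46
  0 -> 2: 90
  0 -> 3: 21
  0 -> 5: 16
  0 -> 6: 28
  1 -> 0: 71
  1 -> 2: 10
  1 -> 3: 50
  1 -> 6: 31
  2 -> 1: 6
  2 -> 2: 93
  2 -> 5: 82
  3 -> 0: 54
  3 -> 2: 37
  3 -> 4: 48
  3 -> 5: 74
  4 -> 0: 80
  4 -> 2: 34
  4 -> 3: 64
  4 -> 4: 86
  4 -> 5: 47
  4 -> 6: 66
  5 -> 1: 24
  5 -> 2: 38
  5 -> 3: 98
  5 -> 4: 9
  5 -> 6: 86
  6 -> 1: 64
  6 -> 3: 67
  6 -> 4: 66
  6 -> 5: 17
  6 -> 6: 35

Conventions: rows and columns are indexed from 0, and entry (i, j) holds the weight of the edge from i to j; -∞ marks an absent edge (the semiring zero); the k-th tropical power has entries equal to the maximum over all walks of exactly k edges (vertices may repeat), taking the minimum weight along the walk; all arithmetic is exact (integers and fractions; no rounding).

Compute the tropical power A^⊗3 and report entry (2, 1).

A^⊗2:
  [46, 28, 90, 46, 28, 82, 31]
  [50, 46, 71, 31, 48, 50, 31]
  [6, 24, 93, 82, 9, 82, 82]
  [48, 46, 54, 74, 48, 47, 74]
  [80, 64, 80, 66, 86, 64, 66]
  [54, 64, 38, 67, 66, 74, 35]
  [66, 35, 37, 64, 66, 67, 66]
A^⊗3:
  [46, 46, 90, 82, 46, 82, 82]
  [48, 46, 71, 50, 48, 71, 50]
  [54, 64, 93, 82, 66, 82, 82]
  [54, 64, 54, 67, 66, 74, 48]
  [80, 64, 80, 66, 86, 80, 66]
  [66, 46, 54, 74, 66, 67, 74]
  [66, 64, 66, 67, 66, 64, 67]
Key observation: the optimum is the walk 2->5->6->1, with weight 82 min 86 min 64 = 64.
Optimal value attained by: walk 2->5->6->1.
Answer: (A^⊗3)[2][1] = 64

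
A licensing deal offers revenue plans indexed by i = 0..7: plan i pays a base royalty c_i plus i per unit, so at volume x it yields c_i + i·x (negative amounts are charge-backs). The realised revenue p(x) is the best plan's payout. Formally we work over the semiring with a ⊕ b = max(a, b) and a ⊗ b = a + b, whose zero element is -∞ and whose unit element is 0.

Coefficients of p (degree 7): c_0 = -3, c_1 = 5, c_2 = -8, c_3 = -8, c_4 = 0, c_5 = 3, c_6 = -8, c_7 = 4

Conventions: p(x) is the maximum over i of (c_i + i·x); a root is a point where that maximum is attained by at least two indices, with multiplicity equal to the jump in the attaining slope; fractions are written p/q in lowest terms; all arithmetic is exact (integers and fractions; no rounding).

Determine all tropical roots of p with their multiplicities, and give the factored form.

hull edge (i=0, c=-3) to (i=1, c=5): slope 8, span 1
hull edge (i=1, c=5) to (i=7, c=4): slope -1/6, span 6
Factored form: p(x) = 4 ⊗ (x ⊕ (-8)) ⊗ (x ⊕ 1/6) ⊗ (x ⊕ 1/6) ⊗ (x ⊕ 1/6) ⊗ (x ⊕ 1/6) ⊗ (x ⊕ 1/6) ⊗ (x ⊕ 1/6)
Answer: roots = -8 (mult 1), 1/6 (mult 6)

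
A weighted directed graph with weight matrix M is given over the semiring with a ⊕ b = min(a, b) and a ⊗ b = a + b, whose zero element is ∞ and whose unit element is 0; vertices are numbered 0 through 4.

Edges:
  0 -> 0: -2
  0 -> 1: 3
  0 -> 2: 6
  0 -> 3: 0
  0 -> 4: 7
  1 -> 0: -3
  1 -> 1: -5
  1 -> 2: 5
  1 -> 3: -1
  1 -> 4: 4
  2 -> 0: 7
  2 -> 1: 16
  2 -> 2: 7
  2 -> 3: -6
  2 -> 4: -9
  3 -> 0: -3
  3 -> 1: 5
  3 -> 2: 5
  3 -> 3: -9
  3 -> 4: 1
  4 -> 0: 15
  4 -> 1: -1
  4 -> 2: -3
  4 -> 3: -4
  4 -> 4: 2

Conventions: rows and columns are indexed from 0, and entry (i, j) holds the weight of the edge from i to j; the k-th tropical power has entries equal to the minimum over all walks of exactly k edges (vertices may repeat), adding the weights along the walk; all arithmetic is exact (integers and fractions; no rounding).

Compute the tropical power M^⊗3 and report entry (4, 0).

M^⊗2:
  [-4, -2, 4, -9, -3]
  [-8, -10, 0, -10, -4]
  [-9, -10, -12, -15, -7]
  [-12, -4, -4, -18, -8]
  [-7, -6, -1, -13, -12]
M^⊗3:
  [-12, -7, -6, -18, -8]
  [-13, -15, -7, -19, -9]
  [-18, -15, -10, -24, -21]
  [-21, -13, -13, -27, -17]
  [-16, -13, -15, -22, -12]
Key observation: the optimum is the walk 4->3->3->0, with weight (-4) + (-9) + (-3) = -16.
Optimal value attained by: walk 4->3->3->0.
Answer: (M^⊗3)[4][0] = -16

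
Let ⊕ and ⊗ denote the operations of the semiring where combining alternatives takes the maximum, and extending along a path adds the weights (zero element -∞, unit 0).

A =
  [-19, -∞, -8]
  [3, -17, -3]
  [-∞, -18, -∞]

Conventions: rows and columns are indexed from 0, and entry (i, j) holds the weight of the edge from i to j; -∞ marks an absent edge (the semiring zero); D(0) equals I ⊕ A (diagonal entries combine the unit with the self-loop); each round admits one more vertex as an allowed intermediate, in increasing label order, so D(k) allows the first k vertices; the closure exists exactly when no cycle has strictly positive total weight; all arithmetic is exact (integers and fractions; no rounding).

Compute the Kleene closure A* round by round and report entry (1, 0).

D(0):
  [0, -∞, -8]
  [3, 0, -3]
  [-∞, -18, 0]
D(1):
  [0, -∞, -8]
  [3, 0, -3]
  [-∞, -18, 0]
D(2):
  [0, -∞, -8]
  [3, 0, -3]
  [-15, -18, 0]
D(3):
  [0, -26, -8]
  [3, 0, -3]
  [-15, -18, 0]
Answer: A*[1][0] = 3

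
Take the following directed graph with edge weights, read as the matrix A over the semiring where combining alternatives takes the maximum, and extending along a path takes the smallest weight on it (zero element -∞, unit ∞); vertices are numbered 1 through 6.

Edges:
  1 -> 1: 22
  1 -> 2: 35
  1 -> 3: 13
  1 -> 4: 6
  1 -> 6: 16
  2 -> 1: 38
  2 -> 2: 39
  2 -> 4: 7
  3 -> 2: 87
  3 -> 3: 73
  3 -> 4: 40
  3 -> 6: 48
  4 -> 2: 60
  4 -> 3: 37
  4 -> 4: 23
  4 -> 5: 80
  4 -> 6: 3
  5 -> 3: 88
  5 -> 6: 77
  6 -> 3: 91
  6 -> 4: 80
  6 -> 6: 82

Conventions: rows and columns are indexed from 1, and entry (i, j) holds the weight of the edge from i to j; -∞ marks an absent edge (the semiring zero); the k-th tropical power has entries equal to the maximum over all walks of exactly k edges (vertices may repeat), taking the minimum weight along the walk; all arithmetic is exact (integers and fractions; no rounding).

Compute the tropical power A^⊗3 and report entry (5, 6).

A^⊗2:
  [35, 35, 16, 16, 6, 16]
  [38, 39, 13, 7, 7, 16]
  [38, 73, 73, 48, 40, 48]
  [38, 39, 80, 37, 23, 77]
  [-∞, 87, 77, 77, -∞, 77]
  [-∞, 87, 82, 80, 80, 82]
A^⊗3:
  [35, 35, 16, 16, 16, 16]
  [38, 39, 16, 16, 7, 16]
  [38, 73, 73, 48, 48, 48]
  [38, 80, 77, 77, 37, 77]
  [38, 77, 77, 77, 77, 77]
  [38, 82, 82, 80, 80, 82]
Key observation: the optimum is the walk 5->6->6->6, with weight 77 min 82 min 82 = 77.
Optimal value attained by: walk 5->6->6->6.
Answer: (A^⊗3)[5][6] = 77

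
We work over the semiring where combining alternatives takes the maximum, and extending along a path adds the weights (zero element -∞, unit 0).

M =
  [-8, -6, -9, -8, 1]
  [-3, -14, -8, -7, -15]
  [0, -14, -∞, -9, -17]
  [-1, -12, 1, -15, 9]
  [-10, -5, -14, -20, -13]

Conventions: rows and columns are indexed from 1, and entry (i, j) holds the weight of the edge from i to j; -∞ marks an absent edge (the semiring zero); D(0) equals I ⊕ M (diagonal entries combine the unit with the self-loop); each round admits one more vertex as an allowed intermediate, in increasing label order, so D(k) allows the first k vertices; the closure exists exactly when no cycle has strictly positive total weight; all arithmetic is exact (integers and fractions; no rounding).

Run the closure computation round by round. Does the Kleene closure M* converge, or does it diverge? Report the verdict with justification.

D(0):
  [0, -6, -9, -8, 1]
  [-3, 0, -8, -7, -15]
  [0, -14, 0, -9, -17]
  [-1, -12, 1, 0, 9]
  [-10, -5, -14, -20, 0]
D(1):
  [0, -6, -9, -8, 1]
  [-3, 0, -8, -7, -2]
  [0, -6, 0, -8, 1]
  [-1, -7, 1, 0, 9]
  [-10, -5, -14, -18, 0]
D(2):
  [0, -6, -9, -8, 1]
  [-3, 0, -8, -7, -2]
  [0, -6, 0, -8, 1]
  [-1, -7, 1, 0, 9]
  [-8, -5, -13, -12, 0]
D(3):
  [0, -6, -9, -8, 1]
  [-3, 0, -8, -7, -2]
  [0, -6, 0, -8, 1]
  [1, -5, 1, 0, 9]
  [-8, -5, -13, -12, 0]
D(4):
  [0, -6, -7, -8, 1]
  [-3, 0, -6, -7, 2]
  [0, -6, 0, -8, 1]
  [1, -5, 1, 0, 9]
  [-8, -5, -11, -12, 0]
D(5):
  [0, -4, -7, -8, 1]
  [-3, 0, -6, -7, 2]
  [0, -4, 0, -8, 1]
  [1, 4, 1, 0, 9]
  [-8, -5, -11, -12, 0]
Key observation: every diagonal entry stays at the unit through all rounds, so no improving cycle exists.
Answer: CONVERGES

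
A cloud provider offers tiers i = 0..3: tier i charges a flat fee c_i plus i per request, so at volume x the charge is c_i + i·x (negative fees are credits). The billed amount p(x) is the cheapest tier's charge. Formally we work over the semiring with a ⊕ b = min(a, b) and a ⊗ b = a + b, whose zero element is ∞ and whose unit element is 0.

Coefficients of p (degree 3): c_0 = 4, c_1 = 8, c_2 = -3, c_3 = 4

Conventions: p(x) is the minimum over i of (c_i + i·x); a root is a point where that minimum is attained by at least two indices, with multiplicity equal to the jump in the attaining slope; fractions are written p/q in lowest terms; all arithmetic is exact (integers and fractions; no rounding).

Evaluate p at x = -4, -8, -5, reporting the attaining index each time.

p(-4) = min(4+0·(-4)=4, 8+1·(-4)=4, -3+2·(-4)=-11, 4+3·(-4)=-8) = -11 (attained by i=2)
p(-8) = min(4+0·(-8)=4, 8+1·(-8)=0, -3+2·(-8)=-19, 4+3·(-8)=-20) = -20 (attained by i=3)
p(-5) = min(4+0·(-5)=4, 8+1·(-5)=3, -3+2·(-5)=-13, 4+3·(-5)=-11) = -13 (attained by i=2)
Answer: p(-4) = -11; p(-8) = -20; p(-5) = -13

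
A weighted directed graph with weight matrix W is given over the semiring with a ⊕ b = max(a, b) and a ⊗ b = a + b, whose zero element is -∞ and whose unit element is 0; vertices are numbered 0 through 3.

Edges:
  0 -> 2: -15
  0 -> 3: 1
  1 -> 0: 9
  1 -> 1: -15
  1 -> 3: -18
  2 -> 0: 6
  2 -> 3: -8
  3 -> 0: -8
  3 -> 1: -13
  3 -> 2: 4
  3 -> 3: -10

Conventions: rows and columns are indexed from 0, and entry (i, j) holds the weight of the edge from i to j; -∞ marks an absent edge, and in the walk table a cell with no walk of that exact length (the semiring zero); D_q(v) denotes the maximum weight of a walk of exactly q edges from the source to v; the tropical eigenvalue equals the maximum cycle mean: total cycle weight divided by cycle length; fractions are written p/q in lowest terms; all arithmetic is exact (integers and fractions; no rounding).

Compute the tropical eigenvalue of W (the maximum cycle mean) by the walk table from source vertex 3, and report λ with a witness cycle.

q=0: [-∞, -∞, -∞, 0]
q=1: [-8, -13, 4, -10]
q=2: [10, -23, -6, -4]
q=3: [0, -17, 0, 11]
q=4: [6, -2, 15, 1]
Optimal cycle mean attained by: cycle 0->3->2->0, total 1 + 4 + 6, length 3.
Answer: λ = 11/3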